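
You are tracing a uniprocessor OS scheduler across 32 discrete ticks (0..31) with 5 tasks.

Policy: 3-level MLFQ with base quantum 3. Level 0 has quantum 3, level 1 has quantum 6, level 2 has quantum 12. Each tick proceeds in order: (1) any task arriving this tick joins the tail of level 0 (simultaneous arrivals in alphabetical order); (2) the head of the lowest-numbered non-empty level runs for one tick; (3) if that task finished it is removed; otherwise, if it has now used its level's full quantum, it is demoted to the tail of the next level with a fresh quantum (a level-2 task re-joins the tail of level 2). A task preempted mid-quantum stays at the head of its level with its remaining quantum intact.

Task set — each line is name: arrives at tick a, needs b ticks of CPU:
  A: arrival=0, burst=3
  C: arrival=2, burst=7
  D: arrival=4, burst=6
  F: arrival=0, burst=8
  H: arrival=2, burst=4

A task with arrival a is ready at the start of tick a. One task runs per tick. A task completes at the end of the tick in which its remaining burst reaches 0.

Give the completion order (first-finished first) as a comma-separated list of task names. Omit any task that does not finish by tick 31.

t=0: L0/L1/L2 = AF/-/- → run A
t=1: L0/L1/L2 = AF/-/- → run A
t=2: L0/L1/L2 = AFCH/-/- → run A
t=3: L0/L1/L2 = FCH/-/- → run F
t=4: L0/L1/L2 = FCHD/-/- → run F
t=5: L0/L1/L2 = FCHD/-/- → run F
t=6: L0/L1/L2 = CHD/F/- → run C
t=7: L0/L1/L2 = CHD/F/- → run C
t=8: L0/L1/L2 = CHD/F/- → run C
t=9: L0/L1/L2 = HD/FC/- → run H
t=10: L0/L1/L2 = HD/FC/- → run H
t=11: L0/L1/L2 = HD/FC/- → run H
t=12: L0/L1/L2 = D/FCH/- → run D
t=13: L0/L1/L2 = D/FCH/- → run D
t=14: L0/L1/L2 = D/FCH/- → run D
t=15: L0/L1/L2 = -/FCHD/- → run F
t=16: L0/L1/L2 = -/FCHD/- → run F
t=17: L0/L1/L2 = -/FCHD/- → run F
t=18: L0/L1/L2 = -/FCHD/- → run F
t=19: L0/L1/L2 = -/FCHD/- → run F
t=20: L0/L1/L2 = -/CHD/- → run C
t=21: L0/L1/L2 = -/CHD/- → run C
t=22: L0/L1/L2 = -/CHD/- → run C
t=23: L0/L1/L2 = -/CHD/- → run C
t=24: L0/L1/L2 = -/HD/- → run H
t=25: L0/L1/L2 = -/D/- → run D
t=26: L0/L1/L2 = -/D/- → run D
t=27: L0/L1/L2 = -/D/- → run D
t=28: (idle)
t=29: (idle)
t=30: (idle)
t=31: (idle)

completion order = A, F, C, H, D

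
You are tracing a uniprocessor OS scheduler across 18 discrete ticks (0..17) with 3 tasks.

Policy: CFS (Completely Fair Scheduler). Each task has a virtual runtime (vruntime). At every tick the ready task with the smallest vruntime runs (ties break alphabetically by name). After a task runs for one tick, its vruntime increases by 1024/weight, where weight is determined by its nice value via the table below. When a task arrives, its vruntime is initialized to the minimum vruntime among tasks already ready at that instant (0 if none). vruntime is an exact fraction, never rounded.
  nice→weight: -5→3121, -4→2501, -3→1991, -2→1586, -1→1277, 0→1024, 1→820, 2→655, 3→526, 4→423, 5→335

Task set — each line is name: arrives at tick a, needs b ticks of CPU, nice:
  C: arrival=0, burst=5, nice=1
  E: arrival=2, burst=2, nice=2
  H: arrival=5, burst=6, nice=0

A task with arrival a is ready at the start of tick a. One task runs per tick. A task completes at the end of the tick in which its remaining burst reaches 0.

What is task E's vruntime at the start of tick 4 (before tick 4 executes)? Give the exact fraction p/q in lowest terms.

t=0: vr[C=0] → run C
t=1: vr[C=256/205] → run C
t=2: vr[C=512/205 E=512/205] → run C
t=3: vr[C=768/205 E=512/205] → run E
t=4: vr[C=768/205 E=109056/26855] → run C
t=5: vr[C=1024/205 E=109056/26855 H=109056/26855] → run E
t=6: vr[C=1024/205 H=109056/26855] → run H
t=7: vr[C=1024/205 H=135911/26855] → run C
t=8: vr[H=135911/26855] → run H
t=9: vr[H=162766/26855] → run H
t=10: vr[H=189621/26855] → run H
t=11: vr[H=216476/26855] → run H
t=12: vr[H=243331/26855] → run H
t=13: (idle)
t=14: (idle)
t=15: (idle)
t=16: (idle)
t=17: (idle)

vruntime(E, start of tick 4) = 109056/26855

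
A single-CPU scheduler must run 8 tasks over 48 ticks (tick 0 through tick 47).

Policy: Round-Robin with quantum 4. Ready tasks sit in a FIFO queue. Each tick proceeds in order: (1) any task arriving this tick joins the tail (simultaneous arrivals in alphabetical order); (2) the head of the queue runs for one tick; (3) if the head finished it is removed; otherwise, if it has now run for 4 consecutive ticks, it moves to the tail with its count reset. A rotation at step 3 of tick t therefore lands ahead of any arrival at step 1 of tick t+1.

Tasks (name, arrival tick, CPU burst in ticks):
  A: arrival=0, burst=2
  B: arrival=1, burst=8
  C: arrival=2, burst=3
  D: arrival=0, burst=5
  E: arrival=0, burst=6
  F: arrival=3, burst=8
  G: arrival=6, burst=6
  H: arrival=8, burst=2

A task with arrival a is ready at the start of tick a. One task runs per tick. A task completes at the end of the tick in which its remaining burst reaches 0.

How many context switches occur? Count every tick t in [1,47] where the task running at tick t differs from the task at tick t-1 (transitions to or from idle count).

t=0: queue=[A,D,E] q_used=0 → run A
t=1: queue=[A,D,E,B] q_used=1 → run A
t=2: queue=[D,E,B,C] q_used=0 → run D
t=3: queue=[D,E,B,C,F] q_used=1 → run D
t=4: queue=[D,E,B,C,F] q_used=2 → run D
t=5: queue=[D,E,B,C,F] q_used=3 → run D
t=6: queue=[E,B,C,F,D,G] q_used=0 → run E
t=7: queue=[E,B,C,F,D,G] q_used=1 → run E
t=8: queue=[E,B,C,F,D,G,H] q_used=2 → run E
t=9: queue=[E,B,C,F,D,G,H] q_used=3 → run E
t=10: queue=[B,C,F,D,G,H,E] q_used=0 → run B
t=11: queue=[B,C,F,D,G,H,E] q_used=1 → run B
t=12: queue=[B,C,F,D,G,H,E] q_used=2 → run B
t=13: queue=[B,C,F,D,G,H,E] q_used=3 → run B
t=14: queue=[C,F,D,G,H,E,B] q_used=0 → run C
t=15: queue=[C,F,D,G,H,E,B] q_used=1 → run C
t=16: queue=[C,F,D,G,H,E,B] q_used=2 → run C
t=17: queue=[F,D,G,H,E,B] q_used=0 → run F
t=18: queue=[F,D,G,H,E,B] q_used=1 → run F
t=19: queue=[F,D,G,H,E,B] q_used=2 → run F
t=20: queue=[F,D,G,H,E,B] q_used=3 → run F
t=21: queue=[D,G,H,E,B,F] q_used=0 → run D
t=22: queue=[G,H,E,B,F] q_used=0 → run G
t=23: queue=[G,H,E,B,F] q_used=1 → run G
t=24: queue=[G,H,E,B,F] q_used=2 → run G
t=25: queue=[G,H,E,B,F] q_used=3 → run G
t=26: queue=[H,E,B,F,G] q_used=0 → run H
t=27: queue=[H,E,B,F,G] q_used=1 → run H
t=28: queue=[E,B,F,G] q_used=0 → run E
t=29: queue=[E,B,F,G] q_used=1 → run E
t=30: queue=[B,F,G] q_used=0 → run B
t=31: queue=[B,F,G] q_used=1 → run B
t=32: queue=[B,F,G] q_used=2 → run B
t=33: queue=[B,F,G] q_used=3 → run B
t=34: queue=[F,G] q_used=0 → run F
t=35: queue=[F,G] q_used=1 → run F
t=36: queue=[F,G] q_used=2 → run F
t=37: queue=[F,G] q_used=3 → run F
t=38: queue=[G] q_used=0 → run G
t=39: queue=[G] q_used=1 → run G
t=40: (idle)
t=41: (idle)
t=42: (idle)
t=43: (idle)
t=44: (idle)
t=45: (idle)
t=46: (idle)
t=47: (idle)

context switches = 13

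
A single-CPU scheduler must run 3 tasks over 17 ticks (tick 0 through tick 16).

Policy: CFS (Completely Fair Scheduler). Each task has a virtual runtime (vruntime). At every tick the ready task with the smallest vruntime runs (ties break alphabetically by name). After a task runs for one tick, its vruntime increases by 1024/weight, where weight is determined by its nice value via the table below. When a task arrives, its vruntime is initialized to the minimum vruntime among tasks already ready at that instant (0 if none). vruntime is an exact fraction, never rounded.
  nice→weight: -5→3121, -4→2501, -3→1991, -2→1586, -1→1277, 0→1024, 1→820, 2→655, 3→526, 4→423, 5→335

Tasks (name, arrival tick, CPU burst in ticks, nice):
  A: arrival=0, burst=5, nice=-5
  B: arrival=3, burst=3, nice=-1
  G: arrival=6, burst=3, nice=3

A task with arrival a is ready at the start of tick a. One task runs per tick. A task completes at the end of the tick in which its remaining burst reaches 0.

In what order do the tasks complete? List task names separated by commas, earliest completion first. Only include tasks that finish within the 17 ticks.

t=0: vr[A=0] → run A
t=1: vr[A=1024/3121] → run A
t=2: vr[A=2048/3121] → run A
t=3: vr[A=3072/3121 B=3072/3121] → run A
t=4: vr[A=4096/3121 B=3072/3121] → run B
t=5: vr[A=4096/3121 B=7118848/3985517] → run A
t=6: vr[B=7118848/3985517 G=7118848/3985517] → run B
t=7: vr[B=10314752/3985517 G=7118848/3985517] → run G
t=8: vr[B=10314752/3985517 G=3912841728/1048190971] → run B
t=9: vr[G=3912841728/1048190971] → run G
t=10: vr[G=5953426432/1048190971] → run G
t=11: (idle)
t=12: (idle)
t=13: (idle)
t=14: (idle)
t=15: (idle)
t=16: (idle)

completion order = A, B, G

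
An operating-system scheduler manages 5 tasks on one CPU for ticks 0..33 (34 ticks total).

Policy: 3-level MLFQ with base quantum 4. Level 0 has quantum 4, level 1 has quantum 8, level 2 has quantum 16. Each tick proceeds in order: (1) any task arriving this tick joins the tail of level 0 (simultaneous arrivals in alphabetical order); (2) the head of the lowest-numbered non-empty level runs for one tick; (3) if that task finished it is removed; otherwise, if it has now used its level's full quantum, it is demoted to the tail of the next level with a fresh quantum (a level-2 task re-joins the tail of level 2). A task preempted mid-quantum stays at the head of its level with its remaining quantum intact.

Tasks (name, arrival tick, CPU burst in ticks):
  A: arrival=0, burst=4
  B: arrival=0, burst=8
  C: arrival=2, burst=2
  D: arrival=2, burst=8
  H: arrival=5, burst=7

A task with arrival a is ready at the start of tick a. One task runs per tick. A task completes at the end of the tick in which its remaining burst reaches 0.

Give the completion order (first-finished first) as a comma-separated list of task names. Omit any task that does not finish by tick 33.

completion order = A, C, B, D, H

t=0: L0/L1/L2 = AB/-/- → run A
t=1: L0/L1/L2 = AB/-/- → run A
t=2: L0/L1/L2 = ABCD/-/- → run A
t=3: L0/L1/L2 = ABCD/-/- → run A
t=4: L0/L1/L2 = BCD/-/- → run B
t=5: L0/L1/L2 = BCDH/-/- → run B
t=6: L0/L1/L2 = BCDH/-/- → run B
t=7: L0/L1/L2 = BCDH/-/- → run B
t=8: L0/L1/L2 = CDH/B/- → run C
t=9: L0/L1/L2 = CDH/B/- → run C
t=10: L0/L1/L2 = DH/B/- → run D
t=11: L0/L1/L2 = DH/B/- → run D
t=12: L0/L1/L2 = DH/B/- → run D
t=13: L0/L1/L2 = DH/B/- → run D
t=14: L0/L1/L2 = H/BD/- → run H
t=15: L0/L1/L2 = H/BD/- → run H
t=16: L0/L1/L2 = H/BD/- → run H
t=17: L0/L1/L2 = H/BD/- → run H
t=18: L0/L1/L2 = -/BDH/- → run B
t=19: L0/L1/L2 = -/BDH/- → run B
t=20: L0/L1/L2 = -/BDH/- → run B
t=21: L0/L1/L2 = -/BDH/- → run B
t=22: L0/L1/L2 = -/DH/- → run D
t=23: L0/L1/L2 = -/DH/- → run D
t=24: L0/L1/L2 = -/DH/- → run D
t=25: L0/L1/L2 = -/DH/- → run D
t=26: L0/L1/L2 = -/H/- → run H
t=27: L0/L1/L2 = -/H/- → run H
t=28: L0/L1/L2 = -/H/- → run H
t=29: (idle)
t=30: (idle)
t=31: (idle)
t=32: (idle)
t=33: (idle)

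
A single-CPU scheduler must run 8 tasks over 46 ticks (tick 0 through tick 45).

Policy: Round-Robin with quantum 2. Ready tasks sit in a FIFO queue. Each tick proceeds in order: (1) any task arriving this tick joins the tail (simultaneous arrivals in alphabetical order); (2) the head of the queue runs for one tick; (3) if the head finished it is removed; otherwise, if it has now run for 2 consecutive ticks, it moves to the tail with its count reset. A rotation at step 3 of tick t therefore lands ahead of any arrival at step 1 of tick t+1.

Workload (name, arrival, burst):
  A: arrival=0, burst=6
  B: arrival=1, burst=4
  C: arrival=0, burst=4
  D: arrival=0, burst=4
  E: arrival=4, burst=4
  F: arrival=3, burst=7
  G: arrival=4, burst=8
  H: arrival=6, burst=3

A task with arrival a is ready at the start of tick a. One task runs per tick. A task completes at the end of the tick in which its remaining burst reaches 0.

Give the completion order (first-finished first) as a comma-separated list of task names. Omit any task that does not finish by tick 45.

t=0: queue=[A,C,D] q_used=0 → run A
t=1: queue=[A,C,D,B] q_used=1 → run A
t=2: queue=[C,D,B,A] q_used=0 → run C
t=3: queue=[C,D,B,A,F] q_used=1 → run C
t=4: queue=[D,B,A,F,C,E,G] q_used=0 → run D
t=5: queue=[D,B,A,F,C,E,G] q_used=1 → run D
t=6: queue=[B,A,F,C,E,G,D,H] q_used=0 → run B
t=7: queue=[B,A,F,C,E,G,D,H] q_used=1 → run B
t=8: queue=[A,F,C,E,G,D,H,B] q_used=0 → run A
t=9: queue=[A,F,C,E,G,D,H,B] q_used=1 → run A
t=10: queue=[F,C,E,G,D,H,B,A] q_used=0 → run F
t=11: queue=[F,C,E,G,D,H,B,A] q_used=1 → run F
t=12: queue=[C,E,G,D,H,B,A,F] q_used=0 → run C
t=13: queue=[C,E,G,D,H,B,A,F] q_used=1 → run C
t=14: queue=[E,G,D,H,B,A,F] q_used=0 → run E
t=15: queue=[E,G,D,H,B,A,F] q_used=1 → run E
t=16: queue=[G,D,H,B,A,F,E] q_used=0 → run G
t=17: queue=[G,D,H,B,A,F,E] q_used=1 → run G
t=18: queue=[D,H,B,A,F,E,G] q_used=0 → run D
t=19: queue=[D,H,B,A,F,E,G] q_used=1 → run D
t=20: queue=[H,B,A,F,E,G] q_used=0 → run H
t=21: queue=[H,B,A,F,E,G] q_used=1 → run H
t=22: queue=[B,A,F,E,G,H] q_used=0 → run B
t=23: queue=[B,A,F,E,G,H] q_used=1 → run B
t=24: queue=[A,F,E,G,H] q_used=0 → run A
t=25: queue=[A,F,E,G,H] q_used=1 → run A
t=26: queue=[F,E,G,H] q_used=0 → run F
t=27: queue=[F,E,G,H] q_used=1 → run F
t=28: queue=[E,G,H,F] q_used=0 → run E
t=29: queue=[E,G,H,F] q_used=1 → run E
t=30: queue=[G,H,F] q_used=0 → run G
t=31: queue=[G,H,F] q_used=1 → run G
t=32: queue=[H,F,G] q_used=0 → run H
t=33: queue=[F,G] q_used=0 → run F
t=34: queue=[F,G] q_used=1 → run F
t=35: queue=[G,F] q_used=0 → run G
t=36: queue=[G,F] q_used=1 → run G
t=37: queue=[F,G] q_used=0 → run F
t=38: queue=[G] q_used=0 → run G
t=39: queue=[G] q_used=1 → run G
t=40: (idle)
t=41: (idle)
t=42: (idle)
t=43: (idle)
t=44: (idle)
t=45: (idle)

completion order = C, D, B, A, E, H, F, G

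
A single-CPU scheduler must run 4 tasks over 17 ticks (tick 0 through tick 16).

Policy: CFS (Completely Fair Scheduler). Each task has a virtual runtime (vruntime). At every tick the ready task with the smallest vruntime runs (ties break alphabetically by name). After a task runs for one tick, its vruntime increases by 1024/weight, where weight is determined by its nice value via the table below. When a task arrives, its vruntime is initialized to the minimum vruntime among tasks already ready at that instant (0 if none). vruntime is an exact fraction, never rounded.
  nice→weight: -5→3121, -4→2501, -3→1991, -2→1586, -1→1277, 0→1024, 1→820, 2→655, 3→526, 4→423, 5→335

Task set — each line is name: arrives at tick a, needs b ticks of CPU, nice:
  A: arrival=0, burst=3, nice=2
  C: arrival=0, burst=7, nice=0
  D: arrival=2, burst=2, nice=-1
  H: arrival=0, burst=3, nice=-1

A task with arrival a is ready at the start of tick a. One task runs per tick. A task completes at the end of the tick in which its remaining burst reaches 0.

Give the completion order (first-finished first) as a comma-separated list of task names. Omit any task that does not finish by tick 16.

t=0: vr[A=0 C=0 H=0] → run A
t=1: vr[A=1024/655 C=0 H=0] → run C
t=2: vr[A=1024/655 C=1 D=0 H=0] → run D
t=3: vr[A=1024/655 C=1 D=1024/1277 H=0] → run H
t=4: vr[A=1024/655 C=1 D=1024/1277 H=1024/1277] → run D
t=5: vr[A=1024/655 C=1 H=1024/1277] → run H
t=6: vr[A=1024/655 C=1 H=2048/1277] → run C
t=7: vr[A=1024/655 C=2 H=2048/1277] → run A
t=8: vr[A=2048/655 C=2 H=2048/1277] → run H
t=9: vr[A=2048/655 C=2] → run C
t=10: vr[A=2048/655 C=3] → run C
t=11: vr[A=2048/655 C=4] → run A
t=12: vr[C=4] → run C
t=13: vr[C=5] → run C
t=14: vr[C=6] → run C
t=15: (idle)
t=16: (idle)

completion order = D, H, A, C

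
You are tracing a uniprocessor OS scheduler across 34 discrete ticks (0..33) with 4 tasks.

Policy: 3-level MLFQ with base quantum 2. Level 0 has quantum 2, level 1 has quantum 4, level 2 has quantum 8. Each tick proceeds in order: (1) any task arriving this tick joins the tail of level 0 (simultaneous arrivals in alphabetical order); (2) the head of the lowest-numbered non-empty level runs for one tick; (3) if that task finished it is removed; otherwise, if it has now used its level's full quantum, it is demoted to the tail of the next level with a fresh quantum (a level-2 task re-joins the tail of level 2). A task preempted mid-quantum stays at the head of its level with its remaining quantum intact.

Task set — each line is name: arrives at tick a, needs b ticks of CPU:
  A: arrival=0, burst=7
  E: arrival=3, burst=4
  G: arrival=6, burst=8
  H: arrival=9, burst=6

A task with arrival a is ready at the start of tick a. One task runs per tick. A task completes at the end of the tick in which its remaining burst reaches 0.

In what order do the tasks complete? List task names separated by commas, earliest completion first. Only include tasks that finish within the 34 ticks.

t=0: L0/L1/L2 = A/-/- → run A
t=1: L0/L1/L2 = A/-/- → run A
t=2: L0/L1/L2 = -/A/- → run A
t=3: L0/L1/L2 = E/A/- → run E
t=4: L0/L1/L2 = E/A/- → run E
t=5: L0/L1/L2 = -/AE/- → run A
t=6: L0/L1/L2 = G/AE/- → run G
t=7: L0/L1/L2 = G/AE/- → run G
t=8: L0/L1/L2 = -/AEG/- → run A
t=9: L0/L1/L2 = H/AEG/- → run H
t=10: L0/L1/L2 = H/AEG/- → run H
t=11: L0/L1/L2 = -/AEGH/- → run A
t=12: L0/L1/L2 = -/EGH/A → run E
t=13: L0/L1/L2 = -/EGH/A → run E
t=14: L0/L1/L2 = -/GH/A → run G
t=15: L0/L1/L2 = -/GH/A → run G
t=16: L0/L1/L2 = -/GH/A → run G
t=17: L0/L1/L2 = -/GH/A → run G
t=18: L0/L1/L2 = -/H/AG → run H
t=19: L0/L1/L2 = -/H/AG → run H
t=20: L0/L1/L2 = -/H/AG → run H
t=21: L0/L1/L2 = -/H/AG → run H
t=22: L0/L1/L2 = -/-/AG → run A
t=23: L0/L1/L2 = -/-/G → run G
t=24: L0/L1/L2 = -/-/G → run G
t=25: (idle)
t=26: (idle)
t=27: (idle)
t=28: (idle)
t=29: (idle)
t=30: (idle)
t=31: (idle)
t=32: (idle)
t=33: (idle)

completion order = E, H, A, G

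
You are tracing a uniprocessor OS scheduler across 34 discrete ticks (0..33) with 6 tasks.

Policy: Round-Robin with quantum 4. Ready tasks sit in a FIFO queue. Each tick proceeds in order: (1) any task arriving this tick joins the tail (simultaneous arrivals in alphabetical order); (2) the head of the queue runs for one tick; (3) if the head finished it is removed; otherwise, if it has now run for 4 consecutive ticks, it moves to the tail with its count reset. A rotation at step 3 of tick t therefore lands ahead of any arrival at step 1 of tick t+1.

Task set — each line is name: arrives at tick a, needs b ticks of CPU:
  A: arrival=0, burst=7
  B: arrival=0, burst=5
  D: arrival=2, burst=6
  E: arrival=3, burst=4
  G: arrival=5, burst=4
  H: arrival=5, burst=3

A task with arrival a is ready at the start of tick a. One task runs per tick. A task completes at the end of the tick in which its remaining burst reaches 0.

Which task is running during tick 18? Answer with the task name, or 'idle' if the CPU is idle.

running at tick 18 = A

t=0: queue=[A,B] q_used=0 → run A
t=1: queue=[A,B] q_used=1 → run A
t=2: queue=[A,B,D] q_used=2 → run A
t=3: queue=[A,B,D,E] q_used=3 → run A
t=4: queue=[B,D,E,A] q_used=0 → run B
t=5: queue=[B,D,E,A,G,H] q_used=1 → run B
t=6: queue=[B,D,E,A,G,H] q_used=2 → run B
t=7: queue=[B,D,E,A,G,H] q_used=3 → run B
t=8: queue=[D,E,A,G,H,B] q_used=0 → run D
t=9: queue=[D,E,A,G,H,B] q_used=1 → run D
t=10: queue=[D,E,A,G,H,B] q_used=2 → run D
t=11: queue=[D,E,A,G,H,B] q_used=3 → run D
t=12: queue=[E,A,G,H,B,D] q_used=0 → run E
t=13: queue=[E,A,G,H,B,D] q_used=1 → run E
t=14: queue=[E,A,G,H,B,D] q_used=2 → run E
t=15: queue=[E,A,G,H,B,D] q_used=3 → run E
t=16: queue=[A,G,H,B,D] q_used=0 → run A
t=17: queue=[A,G,H,B,D] q_used=1 → run A
t=18: queue=[A,G,H,B,D] q_used=2 → run A
t=19: queue=[G,H,B,D] q_used=0 → run G
t=20: queue=[G,H,B,D] q_used=1 → run G
t=21: queue=[G,H,B,D] q_used=2 → run G
t=22: queue=[G,H,B,D] q_used=3 → run G
t=23: queue=[H,B,D] q_used=0 → run H
t=24: queue=[H,B,D] q_used=1 → run H
t=25: queue=[H,B,D] q_used=2 → run H
t=26: queue=[B,D] q_used=0 → run B
t=27: queue=[D] q_used=0 → run D
t=28: queue=[D] q_used=1 → run D
t=29: (idle)
t=30: (idle)
t=31: (idle)
t=32: (idle)
t=33: (idle)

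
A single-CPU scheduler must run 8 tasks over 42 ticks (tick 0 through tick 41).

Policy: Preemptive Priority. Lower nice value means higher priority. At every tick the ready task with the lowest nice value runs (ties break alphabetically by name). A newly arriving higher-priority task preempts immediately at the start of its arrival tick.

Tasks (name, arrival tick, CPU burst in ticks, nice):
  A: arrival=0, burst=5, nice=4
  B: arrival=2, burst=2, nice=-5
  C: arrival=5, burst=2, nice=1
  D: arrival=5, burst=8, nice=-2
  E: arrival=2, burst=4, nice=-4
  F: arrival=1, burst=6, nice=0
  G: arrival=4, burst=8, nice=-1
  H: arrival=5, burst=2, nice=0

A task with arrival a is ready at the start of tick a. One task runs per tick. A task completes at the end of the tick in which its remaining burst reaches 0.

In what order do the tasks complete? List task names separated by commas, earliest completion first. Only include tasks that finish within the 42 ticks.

completion order = B, E, D, G, F, H, C, A

t=0: ready={A} → run A
t=1: ready={A,F} → run F
t=2: ready={A,B,E,F} → run B
t=3: ready={A,B,E,F} → run B
t=4: ready={A,E,F,G} → run E
t=5: ready={A,C,D,E,F,G,H} → run E
t=6: ready={A,C,D,E,F,G,H} → run E
t=7: ready={A,C,D,E,F,G,H} → run E
t=8: ready={A,C,D,F,G,H} → run D
t=9: ready={A,C,D,F,G,H} → run D
t=10: ready={A,C,D,F,G,H} → run D
t=11: ready={A,C,D,F,G,H} → run D
t=12: ready={A,C,D,F,G,H} → run D
t=13: ready={A,C,D,F,G,H} → run D
t=14: ready={A,C,D,F,G,H} → run D
t=15: ready={A,C,D,F,G,H} → run D
t=16: ready={A,C,F,G,H} → run G
t=17: ready={A,C,F,G,H} → run G
t=18: ready={A,C,F,G,H} → run G
t=19: ready={A,C,F,G,H} → run G
t=20: ready={A,C,F,G,H} → run G
t=21: ready={A,C,F,G,H} → run G
t=22: ready={A,C,F,G,H} → run G
t=23: ready={A,C,F,G,H} → run G
t=24: ready={A,C,F,H} → run F
t=25: ready={A,C,F,H} → run F
t=26: ready={A,C,F,H} → run F
t=27: ready={A,C,F,H} → run F
t=28: ready={A,C,F,H} → run F
t=29: ready={A,C,H} → run H
t=30: ready={A,C,H} → run H
t=31: ready={A,C} → run C
t=32: ready={A,C} → run C
t=33: ready={A} → run A
t=34: ready={A} → run A
t=35: ready={A} → run A
t=36: ready={A} → run A
t=37: (idle)
t=38: (idle)
t=39: (idle)
t=40: (idle)
t=41: (idle)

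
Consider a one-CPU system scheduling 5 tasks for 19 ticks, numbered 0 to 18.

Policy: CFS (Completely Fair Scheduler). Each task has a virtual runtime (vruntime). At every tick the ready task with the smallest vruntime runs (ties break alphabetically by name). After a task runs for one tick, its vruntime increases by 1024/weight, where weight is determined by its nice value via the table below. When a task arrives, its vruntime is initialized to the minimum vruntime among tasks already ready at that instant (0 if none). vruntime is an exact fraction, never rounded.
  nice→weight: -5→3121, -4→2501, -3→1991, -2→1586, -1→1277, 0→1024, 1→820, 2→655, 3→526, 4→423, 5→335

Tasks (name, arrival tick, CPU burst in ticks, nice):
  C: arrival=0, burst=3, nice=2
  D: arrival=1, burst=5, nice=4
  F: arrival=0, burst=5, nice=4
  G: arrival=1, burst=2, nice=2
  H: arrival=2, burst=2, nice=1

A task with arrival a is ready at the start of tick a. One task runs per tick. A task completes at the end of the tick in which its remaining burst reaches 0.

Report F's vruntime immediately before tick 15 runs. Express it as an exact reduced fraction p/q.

t=0: vr[C=0 F=0] → run C
t=1: vr[C=1024/655 D=0 F=0 G=0] → run D
t=2: vr[C=1024/655 D=1024/423 F=0 G=0 H=0] → run F
t=3: vr[C=1024/655 D=1024/423 F=1024/423 G=0 H=0] → run G
t=4: vr[C=1024/655 D=1024/423 F=1024/423 G=1024/655 H=0] → run H
t=5: vr[C=1024/655 D=1024/423 F=1024/423 G=1024/655 H=256/205] → run H
t=6: vr[C=1024/655 D=1024/423 F=1024/423 G=1024/655] → run C
t=7: vr[C=2048/655 D=1024/423 F=1024/423 G=1024/655] → run G
t=8: vr[C=2048/655 D=1024/423 F=1024/423] → run D
t=9: vr[C=2048/655 D=2048/423 F=1024/423] → run F
t=10: vr[C=2048/655 D=2048/423 F=2048/423] → run C
t=11: vr[D=2048/423 F=2048/423] → run D
t=12: vr[D=1024/141 F=2048/423] → run F
t=13: vr[D=1024/141 F=1024/141] → run D
t=14: vr[D=4096/423 F=1024/141] → run F
t=15: vr[D=4096/423 F=4096/423] → run D
t=16: vr[F=4096/423] → run F
t=17: (idle)
t=18: (idle)

vruntime(F, start of tick 15) = 4096/423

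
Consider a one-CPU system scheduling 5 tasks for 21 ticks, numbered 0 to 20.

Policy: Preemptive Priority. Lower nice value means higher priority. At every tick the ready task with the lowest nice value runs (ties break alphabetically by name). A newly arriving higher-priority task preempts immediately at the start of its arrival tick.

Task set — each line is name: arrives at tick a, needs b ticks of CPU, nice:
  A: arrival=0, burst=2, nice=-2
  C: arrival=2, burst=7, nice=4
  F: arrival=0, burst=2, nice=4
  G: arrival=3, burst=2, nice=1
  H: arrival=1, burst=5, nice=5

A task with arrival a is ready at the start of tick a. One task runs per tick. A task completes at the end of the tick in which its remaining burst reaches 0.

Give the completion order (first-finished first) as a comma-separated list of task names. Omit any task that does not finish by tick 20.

t=0: ready={A,F} → run A
t=1: ready={A,F,H} → run A
t=2: ready={C,F,H} → run C
t=3: ready={C,F,G,H} → run G
t=4: ready={C,F,G,H} → run G
t=5: ready={C,F,H} → run C
t=6: ready={C,F,H} → run C
t=7: ready={C,F,H} → run C
t=8: ready={C,F,H} → run C
t=9: ready={C,F,H} → run C
t=10: ready={C,F,H} → run C
t=11: ready={F,H} → run F
t=12: ready={F,H} → run F
t=13: ready={H} → run H
t=14: ready={H} → run H
t=15: ready={H} → run H
t=16: ready={H} → run H
t=17: ready={H} → run H
t=18: (idle)
t=19: (idle)
t=20: (idle)

completion order = A, G, C, F, H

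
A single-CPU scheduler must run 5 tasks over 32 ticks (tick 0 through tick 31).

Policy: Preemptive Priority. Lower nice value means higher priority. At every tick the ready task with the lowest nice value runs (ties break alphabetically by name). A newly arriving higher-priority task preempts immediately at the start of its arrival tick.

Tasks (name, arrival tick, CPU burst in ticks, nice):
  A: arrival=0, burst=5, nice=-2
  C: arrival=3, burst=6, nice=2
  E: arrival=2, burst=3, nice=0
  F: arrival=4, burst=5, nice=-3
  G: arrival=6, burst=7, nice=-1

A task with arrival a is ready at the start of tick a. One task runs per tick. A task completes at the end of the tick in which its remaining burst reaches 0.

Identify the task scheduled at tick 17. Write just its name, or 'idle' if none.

t=0: ready={A} → run A
t=1: ready={A} → run A
t=2: ready={A,E} → run A
t=3: ready={A,C,E} → run A
t=4: ready={A,C,E,F} → run F
t=5: ready={A,C,E,F} → run F
t=6: ready={A,C,E,F,G} → run F
t=7: ready={A,C,E,F,G} → run F
t=8: ready={A,C,E,F,G} → run F
t=9: ready={A,C,E,G} → run A
t=10: ready={C,E,G} → run G
t=11: ready={C,E,G} → run G
t=12: ready={C,E,G} → run G
t=13: ready={C,E,G} → run G
t=14: ready={C,E,G} → run G
t=15: ready={C,E,G} → run G
t=16: ready={C,E,G} → run G
t=17: ready={C,E} → run E
t=18: ready={C,E} → run E
t=19: ready={C,E} → run E
t=20: ready={C} → run C
t=21: ready={C} → run C
t=22: ready={C} → run C
t=23: ready={C} → run C
t=24: ready={C} → run C
t=25: ready={C} → run C
t=26: (idle)
t=27: (idle)
t=28: (idle)
t=29: (idle)
t=30: (idle)
t=31: (idle)

running at tick 17 = E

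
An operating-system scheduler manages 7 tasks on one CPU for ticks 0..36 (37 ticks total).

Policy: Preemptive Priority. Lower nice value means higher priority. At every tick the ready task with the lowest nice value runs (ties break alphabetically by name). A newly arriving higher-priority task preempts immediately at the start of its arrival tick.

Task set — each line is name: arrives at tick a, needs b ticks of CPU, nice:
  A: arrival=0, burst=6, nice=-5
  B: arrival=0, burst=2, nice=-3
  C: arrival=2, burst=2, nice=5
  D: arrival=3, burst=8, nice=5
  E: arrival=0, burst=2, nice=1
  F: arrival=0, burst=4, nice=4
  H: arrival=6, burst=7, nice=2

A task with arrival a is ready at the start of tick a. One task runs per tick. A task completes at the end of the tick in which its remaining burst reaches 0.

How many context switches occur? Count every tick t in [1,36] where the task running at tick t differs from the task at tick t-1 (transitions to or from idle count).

context switches = 7

t=0: ready={A,B,E,F} → run A
t=1: ready={A,B,E,F} → run A
t=2: ready={A,B,C,E,F} → run A
t=3: ready={A,B,C,D,E,F} → run A
t=4: ready={A,B,C,D,E,F} → run A
t=5: ready={A,B,C,D,E,F} → run A
t=6: ready={B,C,D,E,F,H} → run B
t=7: ready={B,C,D,E,F,H} → run B
t=8: ready={C,D,E,F,H} → run E
t=9: ready={C,D,E,F,H} → run E
t=10: ready={C,D,F,H} → run H
t=11: ready={C,D,F,H} → run H
t=12: ready={C,D,F,H} → run H
t=13: ready={C,D,F,H} → run H
t=14: ready={C,D,F,H} → run H
t=15: ready={C,D,F,H} → run H
t=16: ready={C,D,F,H} → run H
t=17: ready={C,D,F} → run F
t=18: ready={C,D,F} → run F
t=19: ready={C,D,F} → run F
t=20: ready={C,D,F} → run F
t=21: ready={C,D} → run C
t=22: ready={C,D} → run C
t=23: ready={D} → run D
t=24: ready={D} → run D
t=25: ready={D} → run D
t=26: ready={D} → run D
t=27: ready={D} → run D
t=28: ready={D} → run D
t=29: ready={D} → run D
t=30: ready={D} → run D
t=31: (idle)
t=32: (idle)
t=33: (idle)
t=34: (idle)
t=35: (idle)
t=36: (idle)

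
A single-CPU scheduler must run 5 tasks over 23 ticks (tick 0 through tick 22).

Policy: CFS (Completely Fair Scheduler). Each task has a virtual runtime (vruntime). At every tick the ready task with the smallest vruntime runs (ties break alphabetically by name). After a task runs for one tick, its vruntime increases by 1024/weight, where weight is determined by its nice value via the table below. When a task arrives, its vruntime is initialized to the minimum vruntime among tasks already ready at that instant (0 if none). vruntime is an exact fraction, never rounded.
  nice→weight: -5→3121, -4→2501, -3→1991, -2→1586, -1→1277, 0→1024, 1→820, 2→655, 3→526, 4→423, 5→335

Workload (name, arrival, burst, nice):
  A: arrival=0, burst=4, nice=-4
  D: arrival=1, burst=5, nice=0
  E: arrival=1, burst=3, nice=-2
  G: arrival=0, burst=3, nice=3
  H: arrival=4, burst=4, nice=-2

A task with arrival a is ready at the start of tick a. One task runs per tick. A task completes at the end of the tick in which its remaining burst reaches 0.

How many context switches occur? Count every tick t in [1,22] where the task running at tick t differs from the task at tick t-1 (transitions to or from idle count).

t=0: vr[A=0 G=0] → run A
t=1: vr[A=1024/2501 D=0 E=0 G=0] → run D
t=2: vr[A=1024/2501 D=1 E=0 G=0] → run E
t=3: vr[A=1024/2501 D=1 E=512/793 G=0] → run G
t=4: vr[A=1024/2501 D=1 E=512/793 G=512/263 H=1024/2501] → run A
t=5: vr[A=2048/2501 D=1 E=512/793 G=512/263 H=1024/2501] → run H
t=6: vr[A=2048/2501 D=1 E=512/793 G=512/263 H=34304/32513] → run E
t=7: vr[A=2048/2501 D=1 E=1024/793 G=512/263 H=34304/32513] → run A
t=8: vr[A=3072/2501 D=1 E=1024/793 G=512/263 H=34304/32513] → run D
t=9: vr[A=3072/2501 D=2 E=1024/793 G=512/263 H=34304/32513] → run H
t=10: vr[A=3072/2501 D=2 E=1024/793 G=512/263 H=55296/32513] → run A
t=11: vr[D=2 E=1024/793 G=512/263 H=55296/32513] → run E
t=12: vr[D=2 G=512/263 H=55296/32513] → run H
t=13: vr[D=2 G=512/263 H=76288/32513] → run G
t=14: vr[D=2 G=1024/263 H=76288/32513] → run D
t=15: vr[D=3 G=1024/263 H=76288/32513] → run H
t=16: vr[D=3 G=1024/263] → run D
t=17: vr[D=4 G=1024/263] → run G
t=18: vr[D=4] → run D
t=19: (idle)
t=20: (idle)
t=21: (idle)
t=22: (idle)

context switches = 19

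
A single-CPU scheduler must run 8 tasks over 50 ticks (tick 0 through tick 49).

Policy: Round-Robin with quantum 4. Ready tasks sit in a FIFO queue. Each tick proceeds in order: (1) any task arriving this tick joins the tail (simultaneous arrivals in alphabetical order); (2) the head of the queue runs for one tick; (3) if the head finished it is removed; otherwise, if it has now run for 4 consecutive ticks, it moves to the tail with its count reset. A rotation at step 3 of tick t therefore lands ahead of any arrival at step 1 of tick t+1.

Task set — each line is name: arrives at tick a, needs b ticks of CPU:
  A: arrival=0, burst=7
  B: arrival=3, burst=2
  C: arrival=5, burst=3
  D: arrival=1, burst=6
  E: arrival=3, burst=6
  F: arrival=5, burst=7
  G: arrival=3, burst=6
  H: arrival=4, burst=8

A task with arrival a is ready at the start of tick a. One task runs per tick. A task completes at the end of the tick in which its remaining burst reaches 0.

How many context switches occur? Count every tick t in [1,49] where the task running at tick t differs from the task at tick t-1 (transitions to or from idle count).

context switches = 14

t=0: queue=[A] q_used=0 → run A
t=1: queue=[A,D] q_used=1 → run A
t=2: queue=[A,D] q_used=2 → run A
t=3: queue=[A,D,B,E,G] q_used=3 → run A
t=4: queue=[D,B,E,G,A,H] q_used=0 → run D
t=5: queue=[D,B,E,G,A,H,C,F] q_used=1 → run D
t=6: queue=[D,B,E,G,A,H,C,F] q_used=2 → run D
t=7: queue=[D,B,E,G,A,H,C,F] q_used=3 → run D
t=8: queue=[B,E,G,A,H,C,F,D] q_used=0 → run B
t=9: queue=[B,E,G,A,H,C,F,D] q_used=1 → run B
t=10: queue=[E,G,A,H,C,F,D] q_used=0 → run E
t=11: queue=[E,G,A,H,C,F,D] q_used=1 → run E
t=12: queue=[E,G,A,H,C,F,D] q_used=2 → run E
t=13: queue=[E,G,A,H,C,F,D] q_used=3 → run E
t=14: queue=[G,A,H,C,F,D,E] q_used=0 → run G
t=15: queue=[G,A,H,C,F,D,E] q_used=1 → run G
t=16: queue=[G,A,H,C,F,D,E] q_used=2 → run G
t=17: queue=[G,A,H,C,F,D,E] q_used=3 → run G
t=18: queue=[A,H,C,F,D,E,G] q_used=0 → run A
t=19: queue=[A,H,C,F,D,E,G] q_used=1 → run A
t=20: queue=[A,H,C,F,D,E,G] q_used=2 → run A
t=21: queue=[H,C,F,D,E,G] q_used=0 → run H
t=22: queue=[H,C,F,D,E,G] q_used=1 → run H
t=23: queue=[H,C,F,D,E,G] q_used=2 → run H
t=24: queue=[H,C,F,D,E,G] q_used=3 → run H
t=25: queue=[C,F,D,E,G,H] q_used=0 → run C
t=26: queue=[C,F,D,E,G,H] q_used=1 → run C
t=27: queue=[C,F,D,E,G,H] q_used=2 → run C
t=28: queue=[F,D,E,G,H] q_used=0 → run F
t=29: queue=[F,D,E,G,H] q_used=1 → run F
t=30: queue=[F,D,E,G,H] q_used=2 → run F
t=31: queue=[F,D,E,G,H] q_used=3 → run F
t=32: queue=[D,E,G,H,F] q_used=0 → run D
t=33: queue=[D,E,G,H,F] q_used=1 → run D
t=34: queue=[E,G,H,F] q_used=0 → run E
t=35: queue=[E,G,H,F] q_used=1 → run E
t=36: queue=[G,H,F] q_used=0 → run G
t=37: queue=[G,H,F] q_used=1 → run G
t=38: queue=[H,F] q_used=0 → run H
t=39: queue=[H,F] q_used=1 → run H
t=40: queue=[H,F] q_used=2 → run H
t=41: queue=[H,F] q_used=3 → run H
t=42: queue=[F] q_used=0 → run F
t=43: queue=[F] q_used=1 → run F
t=44: queue=[F] q_used=2 → run F
t=45: (idle)
t=46: (idle)
t=47: (idle)
t=48: (idle)
t=49: (idle)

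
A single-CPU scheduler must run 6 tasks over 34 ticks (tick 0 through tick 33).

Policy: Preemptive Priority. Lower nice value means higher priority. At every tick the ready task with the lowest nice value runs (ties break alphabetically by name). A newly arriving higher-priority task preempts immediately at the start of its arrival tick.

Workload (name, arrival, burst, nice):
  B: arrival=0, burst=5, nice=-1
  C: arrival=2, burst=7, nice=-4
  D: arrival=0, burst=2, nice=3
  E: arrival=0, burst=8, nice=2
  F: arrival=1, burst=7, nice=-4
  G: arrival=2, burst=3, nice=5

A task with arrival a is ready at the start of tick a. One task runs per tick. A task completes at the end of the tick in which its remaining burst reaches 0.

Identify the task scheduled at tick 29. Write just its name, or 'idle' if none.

t=0: ready={B,D,E} → run B
t=1: ready={B,D,E,F} → run F
t=2: ready={B,C,D,E,F,G} → run C
t=3: ready={B,C,D,E,F,G} → run C
t=4: ready={B,C,D,E,F,G} → run C
t=5: ready={B,C,D,E,F,G} → run C
t=6: ready={B,C,D,E,F,G} → run C
t=7: ready={B,C,D,E,F,G} → run C
t=8: ready={B,C,D,E,F,G} → run C
t=9: ready={B,D,E,F,G} → run F
t=10: ready={B,D,E,F,G} → run F
t=11: ready={B,D,E,F,G} → run F
t=12: ready={B,D,E,F,G} → run F
t=13: ready={B,D,E,F,G} → run F
t=14: ready={B,D,E,F,G} → run F
t=15: ready={B,D,E,G} → run B
t=16: ready={B,D,E,G} → run B
t=17: ready={B,D,E,G} → run B
t=18: ready={B,D,E,G} → run B
t=19: ready={D,E,G} → run E
t=20: ready={D,E,G} → run E
t=21: ready={D,E,G} → run E
t=22: ready={D,E,G} → run E
t=23: ready={D,E,G} → run E
t=24: ready={D,E,G} → run E
t=25: ready={D,E,G} → run E
t=26: ready={D,E,G} → run E
t=27: ready={D,G} → run D
t=28: ready={D,G} → run D
t=29: ready={G} → run G
t=30: ready={G} → run G
t=31: ready={G} → run G
t=32: (idle)
t=33: (idle)

running at tick 29 = G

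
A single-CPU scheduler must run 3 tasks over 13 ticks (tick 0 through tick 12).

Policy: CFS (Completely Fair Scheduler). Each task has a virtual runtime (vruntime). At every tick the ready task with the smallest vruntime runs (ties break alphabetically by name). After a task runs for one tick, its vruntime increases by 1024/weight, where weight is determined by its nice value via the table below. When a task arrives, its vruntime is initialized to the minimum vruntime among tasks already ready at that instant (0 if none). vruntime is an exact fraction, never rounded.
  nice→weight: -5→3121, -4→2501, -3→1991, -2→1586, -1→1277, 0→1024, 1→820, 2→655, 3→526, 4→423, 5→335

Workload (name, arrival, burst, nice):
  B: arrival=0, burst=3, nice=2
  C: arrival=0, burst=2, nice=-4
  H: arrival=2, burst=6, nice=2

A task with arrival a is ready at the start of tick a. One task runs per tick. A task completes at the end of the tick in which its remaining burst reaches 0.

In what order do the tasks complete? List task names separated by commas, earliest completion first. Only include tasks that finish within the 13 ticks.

completion order = C, B, H

t=0: vr[B=0 C=0] → run B
t=1: vr[B=1024/655 C=0] → run C
t=2: vr[B=1024/655 C=1024/2501 H=1024/2501] → run C
t=3: vr[B=1024/655 H=1024/2501] → run H
t=4: vr[B=1024/655 H=3231744/1638155] → run B
t=5: vr[B=2048/655 H=3231744/1638155] → run H
t=6: vr[B=2048/655 H=5792768/1638155] → run B
t=7: vr[H=5792768/1638155] → run H
t=8: vr[H=8353792/1638155] → run H
t=9: vr[H=10914816/1638155] → run H
t=10: vr[H=2695168/327631] → run H
t=11: (idle)
t=12: (idle)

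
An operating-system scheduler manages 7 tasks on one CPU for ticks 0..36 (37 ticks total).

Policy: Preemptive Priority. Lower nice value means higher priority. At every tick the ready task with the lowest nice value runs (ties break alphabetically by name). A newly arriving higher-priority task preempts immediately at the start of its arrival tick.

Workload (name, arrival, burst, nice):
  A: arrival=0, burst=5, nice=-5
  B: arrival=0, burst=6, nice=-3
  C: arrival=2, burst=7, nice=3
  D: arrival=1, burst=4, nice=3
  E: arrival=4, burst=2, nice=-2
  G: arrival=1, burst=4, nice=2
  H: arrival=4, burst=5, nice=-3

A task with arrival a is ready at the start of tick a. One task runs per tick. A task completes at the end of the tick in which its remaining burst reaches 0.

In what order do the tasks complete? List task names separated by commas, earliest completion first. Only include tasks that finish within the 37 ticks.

completion order = A, B, H, E, G, C, D

t=0: ready={A,B} → run A
t=1: ready={A,B,D,G} → run A
t=2: ready={A,B,C,D,G} → run A
t=3: ready={A,B,C,D,G} → run A
t=4: ready={A,B,C,D,E,G,H} → run A
t=5: ready={B,C,D,E,G,H} → run B
t=6: ready={B,C,D,E,G,H} → run B
t=7: ready={B,C,D,E,G,H} → run B
t=8: ready={B,C,D,E,G,H} → run B
t=9: ready={B,C,D,E,G,H} → run B
t=10: ready={B,C,D,E,G,H} → run B
t=11: ready={C,D,E,G,H} → run H
t=12: ready={C,D,E,G,H} → run H
t=13: ready={C,D,E,G,H} → run H
t=14: ready={C,D,E,G,H} → run H
t=15: ready={C,D,E,G,H} → run H
t=16: ready={C,D,E,G} → run E
t=17: ready={C,D,E,G} → run E
t=18: ready={C,D,G} → run G
t=19: ready={C,D,G} → run G
t=20: ready={C,D,G} → run G
t=21: ready={C,D,G} → run G
t=22: ready={C,D} → run C
t=23: ready={C,D} → run C
t=24: ready={C,D} → run C
t=25: ready={C,D} → run C
t=26: ready={C,D} → run C
t=27: ready={C,D} → run C
t=28: ready={C,D} → run C
t=29: ready={D} → run D
t=30: ready={D} → run D
t=31: ready={D} → run D
t=32: ready={D} → run D
t=33: (idle)
t=34: (idle)
t=35: (idle)
t=36: (idle)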